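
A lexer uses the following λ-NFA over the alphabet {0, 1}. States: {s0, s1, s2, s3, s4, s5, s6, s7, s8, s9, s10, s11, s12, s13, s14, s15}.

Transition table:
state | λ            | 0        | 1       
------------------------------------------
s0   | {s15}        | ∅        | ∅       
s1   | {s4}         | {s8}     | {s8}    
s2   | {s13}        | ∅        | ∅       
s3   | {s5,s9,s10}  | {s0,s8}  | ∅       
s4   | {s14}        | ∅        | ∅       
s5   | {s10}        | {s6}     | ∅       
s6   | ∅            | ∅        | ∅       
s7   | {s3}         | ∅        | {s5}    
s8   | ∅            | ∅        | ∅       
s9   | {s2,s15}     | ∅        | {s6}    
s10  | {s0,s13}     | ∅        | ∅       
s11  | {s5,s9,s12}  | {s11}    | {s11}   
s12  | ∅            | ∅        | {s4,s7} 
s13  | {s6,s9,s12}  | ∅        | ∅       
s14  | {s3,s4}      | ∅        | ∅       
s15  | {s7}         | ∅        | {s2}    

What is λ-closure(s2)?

Start with {s2}.
From s2 via λ: add s13.
From s13 via λ: add s6, s9, s12.
From s9 via λ: add s15.
From s15 via λ: add s7.
From s7 via λ: add s3.
From s3 via λ: add s5, s10.
From s10 via λ: add s0.
No new states can be added; the closed set is {s0, s2, s3, s5, s6, s7, s9, s10, s12, s13, s15}.

{s0, s2, s3, s5, s6, s7, s9, s10, s12, s13, s15}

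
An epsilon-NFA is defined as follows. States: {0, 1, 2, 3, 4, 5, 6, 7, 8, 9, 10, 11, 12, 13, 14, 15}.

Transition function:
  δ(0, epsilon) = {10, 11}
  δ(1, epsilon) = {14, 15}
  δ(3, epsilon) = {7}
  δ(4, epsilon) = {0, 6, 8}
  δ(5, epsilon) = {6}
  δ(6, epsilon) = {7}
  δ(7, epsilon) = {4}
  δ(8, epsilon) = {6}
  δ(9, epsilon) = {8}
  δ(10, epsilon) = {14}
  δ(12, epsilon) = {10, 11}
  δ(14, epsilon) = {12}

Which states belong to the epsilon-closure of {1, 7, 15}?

Start with {1, 7, 15}.
From 1 via epsilon: add 14.
From 7 via epsilon: add 4.
From 4 via epsilon: add 0, 6, 8.
From 14 via epsilon: add 12.
From 0 via epsilon: add 10, 11.
No new states can be added; the closed set is {0, 1, 4, 6, 7, 8, 10, 11, 12, 14, 15}.

{0, 1, 4, 6, 7, 8, 10, 11, 12, 14, 15}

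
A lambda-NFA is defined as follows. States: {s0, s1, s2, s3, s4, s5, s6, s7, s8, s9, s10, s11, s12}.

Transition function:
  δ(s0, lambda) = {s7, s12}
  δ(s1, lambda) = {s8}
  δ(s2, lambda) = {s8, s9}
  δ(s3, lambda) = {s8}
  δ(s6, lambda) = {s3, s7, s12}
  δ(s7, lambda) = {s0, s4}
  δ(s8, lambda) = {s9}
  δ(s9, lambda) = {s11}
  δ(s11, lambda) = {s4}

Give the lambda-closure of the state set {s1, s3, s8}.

Start with {s1, s3, s8}.
From s8 via lambda: add s9.
From s9 via lambda: add s11.
From s11 via lambda: add s4.
No new states can be added; the closed set is {s1, s3, s4, s8, s9, s11}.

{s1, s3, s4, s8, s9, s11}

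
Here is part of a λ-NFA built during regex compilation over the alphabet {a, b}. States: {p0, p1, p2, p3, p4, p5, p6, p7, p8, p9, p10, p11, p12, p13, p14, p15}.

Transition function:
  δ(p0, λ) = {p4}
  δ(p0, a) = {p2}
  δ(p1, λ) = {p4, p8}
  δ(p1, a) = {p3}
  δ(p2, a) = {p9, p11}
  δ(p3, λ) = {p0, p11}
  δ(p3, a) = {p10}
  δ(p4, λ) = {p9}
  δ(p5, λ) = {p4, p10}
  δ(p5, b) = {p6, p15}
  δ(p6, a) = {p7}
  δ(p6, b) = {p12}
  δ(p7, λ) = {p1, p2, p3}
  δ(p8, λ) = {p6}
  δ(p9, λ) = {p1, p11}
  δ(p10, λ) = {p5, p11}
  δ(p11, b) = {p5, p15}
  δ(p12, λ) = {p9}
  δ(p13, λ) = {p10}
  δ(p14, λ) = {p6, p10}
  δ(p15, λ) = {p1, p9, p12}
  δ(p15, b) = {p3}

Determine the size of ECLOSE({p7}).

Start with {p7}.
From p7 via λ: add p1, p2, p3.
From p1 via λ: add p4, p8.
From p3 via λ: add p0, p11.
From p4 via λ: add p9.
From p8 via λ: add p6.
λ-closure = {p0, p1, p2, p3, p4, p6, p7, p8, p9, p11}, which has 10 states.

10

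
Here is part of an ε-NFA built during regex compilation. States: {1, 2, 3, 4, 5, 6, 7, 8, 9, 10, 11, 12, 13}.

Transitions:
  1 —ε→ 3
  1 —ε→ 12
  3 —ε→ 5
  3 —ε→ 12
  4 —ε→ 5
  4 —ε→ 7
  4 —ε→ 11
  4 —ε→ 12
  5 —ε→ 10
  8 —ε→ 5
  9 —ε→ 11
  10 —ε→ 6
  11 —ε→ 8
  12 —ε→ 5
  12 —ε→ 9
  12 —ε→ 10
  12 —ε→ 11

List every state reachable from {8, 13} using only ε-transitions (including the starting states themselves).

Start with {8, 13}.
From 8 via ε: add 5.
From 5 via ε: add 10.
From 10 via ε: add 6.
No new states can be added; the closed set is {5, 6, 8, 10, 13}.

{5, 6, 8, 10, 13}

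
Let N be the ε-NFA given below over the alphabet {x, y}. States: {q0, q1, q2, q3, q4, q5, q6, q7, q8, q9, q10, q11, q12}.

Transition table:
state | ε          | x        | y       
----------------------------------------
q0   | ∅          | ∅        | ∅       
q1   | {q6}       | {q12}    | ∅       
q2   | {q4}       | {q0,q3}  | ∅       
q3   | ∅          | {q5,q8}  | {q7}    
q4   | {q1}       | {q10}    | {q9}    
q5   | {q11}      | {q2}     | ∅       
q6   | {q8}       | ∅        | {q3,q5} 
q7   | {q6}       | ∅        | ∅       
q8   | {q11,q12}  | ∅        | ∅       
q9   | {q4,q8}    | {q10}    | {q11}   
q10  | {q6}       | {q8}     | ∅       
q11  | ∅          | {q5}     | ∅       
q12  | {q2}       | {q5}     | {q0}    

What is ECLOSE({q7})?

{q1, q2, q4, q6, q7, q8, q11, q12}

Start with {q7}.
From q7 via ε: add q6.
From q6 via ε: add q8.
From q8 via ε: add q11, q12.
From q12 via ε: add q2.
From q2 via ε: add q4.
From q4 via ε: add q1.
No new states can be added; the closed set is {q1, q2, q4, q6, q7, q8, q11, q12}.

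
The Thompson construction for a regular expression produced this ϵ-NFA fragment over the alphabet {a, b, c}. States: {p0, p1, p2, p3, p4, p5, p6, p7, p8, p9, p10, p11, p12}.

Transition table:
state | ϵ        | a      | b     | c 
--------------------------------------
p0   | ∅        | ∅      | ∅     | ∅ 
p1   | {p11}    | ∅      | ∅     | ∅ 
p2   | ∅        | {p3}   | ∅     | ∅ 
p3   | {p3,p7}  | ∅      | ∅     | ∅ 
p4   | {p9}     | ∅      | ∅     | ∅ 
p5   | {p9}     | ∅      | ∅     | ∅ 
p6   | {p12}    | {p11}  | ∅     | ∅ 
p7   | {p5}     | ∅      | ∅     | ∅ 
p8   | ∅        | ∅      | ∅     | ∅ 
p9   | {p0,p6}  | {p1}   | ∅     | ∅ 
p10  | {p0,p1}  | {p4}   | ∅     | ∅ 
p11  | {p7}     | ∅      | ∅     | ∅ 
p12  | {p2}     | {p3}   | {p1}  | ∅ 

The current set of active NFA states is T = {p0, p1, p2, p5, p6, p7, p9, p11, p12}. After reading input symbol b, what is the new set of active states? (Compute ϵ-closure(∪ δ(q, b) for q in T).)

{p0, p1, p2, p5, p6, p7, p9, p11, p12}

p12 on b → {p1}.
No b-transition from p0, p1, p2, p5, p6, p7, p9, p11.
Union after reading b: {p1}.
Now take the ϵ-closure:
From p1 via ϵ: add p11.
From p11 via ϵ: add p7.
From p7 via ϵ: add p5.
From p5 via ϵ: add p9.
From p9 via ϵ: add p0, p6.
From p6 via ϵ: add p12.
From p12 via ϵ: add p2.
No new states can be added; the closed set is {p0, p1, p2, p5, p6, p7, p9, p11, p12}.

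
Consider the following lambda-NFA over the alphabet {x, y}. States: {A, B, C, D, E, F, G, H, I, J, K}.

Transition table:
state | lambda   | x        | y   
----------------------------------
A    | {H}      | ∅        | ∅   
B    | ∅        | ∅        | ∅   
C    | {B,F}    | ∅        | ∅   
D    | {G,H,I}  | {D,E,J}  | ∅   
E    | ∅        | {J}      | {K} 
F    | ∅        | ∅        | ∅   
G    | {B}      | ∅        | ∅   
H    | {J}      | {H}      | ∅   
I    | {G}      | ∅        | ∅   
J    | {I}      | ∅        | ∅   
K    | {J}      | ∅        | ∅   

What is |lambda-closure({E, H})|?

6

Start with {E, H}.
From H via lambda: add J.
From J via lambda: add I.
From I via lambda: add G.
From G via lambda: add B.
lambda-closure = {B, E, G, H, I, J}, which has 6 states.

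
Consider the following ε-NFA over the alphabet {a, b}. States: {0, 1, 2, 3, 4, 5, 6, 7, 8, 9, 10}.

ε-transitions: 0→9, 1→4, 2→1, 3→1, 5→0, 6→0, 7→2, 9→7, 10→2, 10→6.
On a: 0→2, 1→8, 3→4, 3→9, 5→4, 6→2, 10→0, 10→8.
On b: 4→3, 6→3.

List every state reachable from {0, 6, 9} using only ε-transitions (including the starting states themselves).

Start with {0, 6, 9}.
From 9 via ε: add 7.
From 7 via ε: add 2.
From 2 via ε: add 1.
From 1 via ε: add 4.
No new states can be added; the closed set is {0, 1, 2, 4, 6, 7, 9}.

{0, 1, 2, 4, 6, 7, 9}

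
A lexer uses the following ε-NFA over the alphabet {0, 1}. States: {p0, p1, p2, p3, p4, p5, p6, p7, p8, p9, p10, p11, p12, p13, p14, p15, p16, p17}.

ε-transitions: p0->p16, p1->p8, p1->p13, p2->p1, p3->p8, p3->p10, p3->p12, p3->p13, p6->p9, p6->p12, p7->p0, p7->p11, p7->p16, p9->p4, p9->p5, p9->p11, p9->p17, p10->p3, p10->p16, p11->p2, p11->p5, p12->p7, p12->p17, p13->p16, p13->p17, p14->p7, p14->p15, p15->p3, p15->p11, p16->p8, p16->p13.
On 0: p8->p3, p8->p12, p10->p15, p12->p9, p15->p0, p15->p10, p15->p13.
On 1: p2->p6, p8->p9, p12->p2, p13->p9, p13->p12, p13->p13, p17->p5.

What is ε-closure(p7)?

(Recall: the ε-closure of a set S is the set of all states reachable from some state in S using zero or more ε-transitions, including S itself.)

Start with {p7}.
From p7 via ε: add p0, p11, p16.
From p11 via ε: add p2, p5.
From p16 via ε: add p8, p13.
From p2 via ε: add p1.
From p13 via ε: add p17.
No new states can be added; the closed set is {p0, p1, p2, p5, p7, p8, p11, p13, p16, p17}.

{p0, p1, p2, p5, p7, p8, p11, p13, p16, p17}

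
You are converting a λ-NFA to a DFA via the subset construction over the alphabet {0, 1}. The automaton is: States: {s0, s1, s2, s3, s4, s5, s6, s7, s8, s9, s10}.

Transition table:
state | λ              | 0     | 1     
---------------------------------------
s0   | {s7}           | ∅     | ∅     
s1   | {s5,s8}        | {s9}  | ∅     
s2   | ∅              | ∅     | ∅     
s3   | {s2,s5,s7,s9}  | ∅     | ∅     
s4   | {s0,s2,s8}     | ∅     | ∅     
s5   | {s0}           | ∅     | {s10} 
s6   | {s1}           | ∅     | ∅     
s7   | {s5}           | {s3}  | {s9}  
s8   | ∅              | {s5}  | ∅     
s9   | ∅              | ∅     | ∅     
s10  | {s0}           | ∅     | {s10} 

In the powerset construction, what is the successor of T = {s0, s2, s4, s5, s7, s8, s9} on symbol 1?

s5 on 1 → {s10}.
s7 on 1 → {s9}.
No 1-transition from s0, s2, s4, s8, s9.
Union after reading 1: {s9, s10}.
Now take the λ-closure:
From s10 via λ: add s0.
From s0 via λ: add s7.
From s7 via λ: add s5.
No new states can be added; the closed set is {s0, s5, s7, s9, s10}.

{s0, s5, s7, s9, s10}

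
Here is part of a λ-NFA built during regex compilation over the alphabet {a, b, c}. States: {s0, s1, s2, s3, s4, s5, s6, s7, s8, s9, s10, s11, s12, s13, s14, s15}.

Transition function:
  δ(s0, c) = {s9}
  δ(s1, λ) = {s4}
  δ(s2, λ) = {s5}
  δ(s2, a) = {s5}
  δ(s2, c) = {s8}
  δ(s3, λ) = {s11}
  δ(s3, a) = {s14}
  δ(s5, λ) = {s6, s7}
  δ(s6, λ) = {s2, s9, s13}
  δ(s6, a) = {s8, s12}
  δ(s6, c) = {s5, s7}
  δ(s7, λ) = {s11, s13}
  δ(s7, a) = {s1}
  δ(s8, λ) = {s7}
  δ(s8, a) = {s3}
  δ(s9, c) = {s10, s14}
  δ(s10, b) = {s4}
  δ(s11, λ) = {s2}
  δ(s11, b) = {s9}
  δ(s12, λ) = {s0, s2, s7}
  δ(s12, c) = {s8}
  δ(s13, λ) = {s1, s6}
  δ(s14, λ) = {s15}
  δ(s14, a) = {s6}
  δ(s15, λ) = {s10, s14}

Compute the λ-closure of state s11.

Start with {s11}.
From s11 via λ: add s2.
From s2 via λ: add s5.
From s5 via λ: add s6, s7.
From s6 via λ: add s9, s13.
From s13 via λ: add s1.
From s1 via λ: add s4.
No new states can be added; the closed set is {s1, s2, s4, s5, s6, s7, s9, s11, s13}.

{s1, s2, s4, s5, s6, s7, s9, s11, s13}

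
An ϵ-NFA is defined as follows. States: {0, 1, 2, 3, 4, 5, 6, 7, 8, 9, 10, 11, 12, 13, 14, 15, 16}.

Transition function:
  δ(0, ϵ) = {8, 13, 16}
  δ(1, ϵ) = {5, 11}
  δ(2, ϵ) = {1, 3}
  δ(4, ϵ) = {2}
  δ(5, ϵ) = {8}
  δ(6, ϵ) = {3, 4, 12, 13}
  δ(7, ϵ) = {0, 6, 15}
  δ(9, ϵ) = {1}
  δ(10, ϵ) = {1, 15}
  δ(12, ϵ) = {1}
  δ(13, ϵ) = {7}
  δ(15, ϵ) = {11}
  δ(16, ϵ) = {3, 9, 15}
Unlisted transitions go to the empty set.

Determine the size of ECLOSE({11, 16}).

Start with {11, 16}.
From 16 via ϵ: add 3, 9, 15.
From 9 via ϵ: add 1.
From 1 via ϵ: add 5.
From 5 via ϵ: add 8.
ϵ-closure = {1, 3, 5, 8, 9, 11, 15, 16}, which has 8 states.

8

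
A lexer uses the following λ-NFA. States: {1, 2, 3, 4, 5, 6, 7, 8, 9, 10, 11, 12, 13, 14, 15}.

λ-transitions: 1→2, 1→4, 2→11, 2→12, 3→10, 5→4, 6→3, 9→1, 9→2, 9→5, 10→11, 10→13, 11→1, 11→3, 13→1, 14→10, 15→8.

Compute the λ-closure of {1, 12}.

Start with {1, 12}.
From 1 via λ: add 2, 4.
From 2 via λ: add 11.
From 11 via λ: add 3.
From 3 via λ: add 10.
From 10 via λ: add 13.
No new states can be added; the closed set is {1, 2, 3, 4, 10, 11, 12, 13}.

{1, 2, 3, 4, 10, 11, 12, 13}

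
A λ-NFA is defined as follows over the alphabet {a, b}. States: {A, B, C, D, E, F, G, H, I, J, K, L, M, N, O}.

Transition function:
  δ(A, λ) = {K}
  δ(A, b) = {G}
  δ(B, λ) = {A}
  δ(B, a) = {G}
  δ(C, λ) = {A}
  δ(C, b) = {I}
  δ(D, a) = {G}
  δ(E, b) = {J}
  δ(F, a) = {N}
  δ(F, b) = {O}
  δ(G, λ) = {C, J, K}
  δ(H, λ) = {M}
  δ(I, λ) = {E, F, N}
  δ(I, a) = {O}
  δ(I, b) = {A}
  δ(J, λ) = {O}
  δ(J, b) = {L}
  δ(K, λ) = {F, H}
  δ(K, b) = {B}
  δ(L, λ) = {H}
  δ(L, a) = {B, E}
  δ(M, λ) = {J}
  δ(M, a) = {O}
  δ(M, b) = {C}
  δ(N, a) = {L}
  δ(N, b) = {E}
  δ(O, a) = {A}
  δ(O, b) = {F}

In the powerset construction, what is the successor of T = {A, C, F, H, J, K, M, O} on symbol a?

{A, F, H, J, K, M, N, O}

F on a → {N}.
M on a → {O}.
O on a → {A}.
No a-transition from A, C, H, J, K.
Union after reading a: {A, N, O}.
Now take the λ-closure:
From A via λ: add K.
From K via λ: add F, H.
From H via λ: add M.
From M via λ: add J.
No new states can be added; the closed set is {A, F, H, J, K, M, N, O}.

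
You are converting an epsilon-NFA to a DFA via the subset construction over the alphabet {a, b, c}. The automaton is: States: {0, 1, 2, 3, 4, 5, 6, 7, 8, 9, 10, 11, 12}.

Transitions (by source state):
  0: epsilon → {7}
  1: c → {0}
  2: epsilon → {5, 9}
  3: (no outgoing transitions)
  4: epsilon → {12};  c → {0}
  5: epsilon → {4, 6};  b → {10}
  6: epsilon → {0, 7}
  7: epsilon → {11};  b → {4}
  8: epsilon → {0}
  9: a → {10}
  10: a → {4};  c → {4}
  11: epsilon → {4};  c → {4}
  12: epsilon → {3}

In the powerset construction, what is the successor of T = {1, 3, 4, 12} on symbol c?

1 on c → {0}.
4 on c → {0}.
No c-transition from 3, 12.
Union after reading c: {0}.
Now take the epsilon-closure:
From 0 via epsilon: add 7.
From 7 via epsilon: add 11.
From 11 via epsilon: add 4.
From 4 via epsilon: add 12.
From 12 via epsilon: add 3.
No new states can be added; the closed set is {0, 3, 4, 7, 11, 12}.

{0, 3, 4, 7, 11, 12}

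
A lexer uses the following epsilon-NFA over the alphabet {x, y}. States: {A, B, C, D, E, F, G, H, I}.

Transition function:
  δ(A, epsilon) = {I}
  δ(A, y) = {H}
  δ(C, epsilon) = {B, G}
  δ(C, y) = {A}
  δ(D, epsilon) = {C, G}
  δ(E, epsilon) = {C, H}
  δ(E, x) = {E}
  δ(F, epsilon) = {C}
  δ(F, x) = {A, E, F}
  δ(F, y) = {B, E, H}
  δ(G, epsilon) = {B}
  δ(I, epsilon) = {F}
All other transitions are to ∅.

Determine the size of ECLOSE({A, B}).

Start with {A, B}.
From A via epsilon: add I.
From I via epsilon: add F.
From F via epsilon: add C.
From C via epsilon: add G.
epsilon-closure = {A, B, C, F, G, I}, which has 6 states.

6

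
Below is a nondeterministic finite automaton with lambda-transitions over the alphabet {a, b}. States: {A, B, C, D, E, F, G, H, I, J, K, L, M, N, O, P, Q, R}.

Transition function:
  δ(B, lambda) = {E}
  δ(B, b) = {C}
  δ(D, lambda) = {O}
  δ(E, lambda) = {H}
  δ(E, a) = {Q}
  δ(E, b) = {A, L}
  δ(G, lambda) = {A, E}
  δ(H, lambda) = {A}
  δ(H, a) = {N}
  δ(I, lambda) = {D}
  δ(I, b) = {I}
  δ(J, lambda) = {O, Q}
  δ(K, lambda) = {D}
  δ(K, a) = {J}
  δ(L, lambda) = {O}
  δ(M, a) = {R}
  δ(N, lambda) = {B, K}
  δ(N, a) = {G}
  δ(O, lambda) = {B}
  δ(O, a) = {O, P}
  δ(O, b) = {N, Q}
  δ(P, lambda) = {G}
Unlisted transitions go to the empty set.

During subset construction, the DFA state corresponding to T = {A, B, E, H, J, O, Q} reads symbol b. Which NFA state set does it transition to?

B on b → {C}.
E on b → {A, L}.
O on b → {N, Q}.
No b-transition from A, H, J, Q.
Union after reading b: {A, C, L, N, Q}.
Now take the lambda-closure:
From L via lambda: add O.
From N via lambda: add B, K.
From B via lambda: add E.
From K via lambda: add D.
From E via lambda: add H.
No new states can be added; the closed set is {A, B, C, D, E, H, K, L, N, O, Q}.

{A, B, C, D, E, H, K, L, N, O, Q}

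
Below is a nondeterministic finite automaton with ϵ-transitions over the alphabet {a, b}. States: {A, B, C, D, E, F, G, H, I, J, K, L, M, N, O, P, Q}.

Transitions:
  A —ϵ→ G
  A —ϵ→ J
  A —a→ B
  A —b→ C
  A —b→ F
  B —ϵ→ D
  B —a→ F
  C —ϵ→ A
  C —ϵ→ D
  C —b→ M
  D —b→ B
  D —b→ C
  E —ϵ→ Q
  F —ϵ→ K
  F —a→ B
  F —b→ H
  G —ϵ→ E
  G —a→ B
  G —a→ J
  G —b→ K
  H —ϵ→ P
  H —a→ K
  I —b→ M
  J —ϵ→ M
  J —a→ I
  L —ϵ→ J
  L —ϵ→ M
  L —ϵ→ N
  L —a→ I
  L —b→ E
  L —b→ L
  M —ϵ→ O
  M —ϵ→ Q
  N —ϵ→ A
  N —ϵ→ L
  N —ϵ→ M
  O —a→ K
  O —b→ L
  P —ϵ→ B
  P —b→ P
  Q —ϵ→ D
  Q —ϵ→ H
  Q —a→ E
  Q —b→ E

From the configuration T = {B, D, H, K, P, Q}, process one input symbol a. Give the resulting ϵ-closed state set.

B on a → {F}.
H on a → {K}.
Q on a → {E}.
No a-transition from D, K, P.
Union after reading a: {E, F, K}.
Now take the ϵ-closure:
From E via ϵ: add Q.
From Q via ϵ: add D, H.
From H via ϵ: add P.
From P via ϵ: add B.
No new states can be added; the closed set is {B, D, E, F, H, K, P, Q}.

{B, D, E, F, H, K, P, Q}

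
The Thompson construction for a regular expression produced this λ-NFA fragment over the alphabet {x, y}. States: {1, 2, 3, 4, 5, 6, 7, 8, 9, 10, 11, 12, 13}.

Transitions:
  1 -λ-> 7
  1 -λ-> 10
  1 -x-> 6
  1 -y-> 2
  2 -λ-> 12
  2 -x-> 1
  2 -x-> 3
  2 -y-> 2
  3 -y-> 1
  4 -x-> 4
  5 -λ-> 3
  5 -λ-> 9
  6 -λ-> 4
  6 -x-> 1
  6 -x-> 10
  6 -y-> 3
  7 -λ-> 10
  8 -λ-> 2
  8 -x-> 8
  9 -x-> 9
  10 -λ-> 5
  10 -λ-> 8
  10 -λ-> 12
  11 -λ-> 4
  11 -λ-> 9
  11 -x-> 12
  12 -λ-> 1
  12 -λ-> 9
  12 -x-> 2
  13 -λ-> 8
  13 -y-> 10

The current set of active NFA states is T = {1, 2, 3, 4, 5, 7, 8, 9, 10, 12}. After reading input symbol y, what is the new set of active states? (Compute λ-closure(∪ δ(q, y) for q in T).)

1 on y → {2}.
2 on y → {2}.
3 on y → {1}.
No y-transition from 4, 5, 7, 8, 9, 10, 12.
Union after reading y: {1, 2}.
Now take the λ-closure:
From 1 via λ: add 7, 10.
From 2 via λ: add 12.
From 10 via λ: add 5, 8.
From 12 via λ: add 9.
From 5 via λ: add 3.
No new states can be added; the closed set is {1, 2, 3, 5, 7, 8, 9, 10, 12}.

{1, 2, 3, 5, 7, 8, 9, 10, 12}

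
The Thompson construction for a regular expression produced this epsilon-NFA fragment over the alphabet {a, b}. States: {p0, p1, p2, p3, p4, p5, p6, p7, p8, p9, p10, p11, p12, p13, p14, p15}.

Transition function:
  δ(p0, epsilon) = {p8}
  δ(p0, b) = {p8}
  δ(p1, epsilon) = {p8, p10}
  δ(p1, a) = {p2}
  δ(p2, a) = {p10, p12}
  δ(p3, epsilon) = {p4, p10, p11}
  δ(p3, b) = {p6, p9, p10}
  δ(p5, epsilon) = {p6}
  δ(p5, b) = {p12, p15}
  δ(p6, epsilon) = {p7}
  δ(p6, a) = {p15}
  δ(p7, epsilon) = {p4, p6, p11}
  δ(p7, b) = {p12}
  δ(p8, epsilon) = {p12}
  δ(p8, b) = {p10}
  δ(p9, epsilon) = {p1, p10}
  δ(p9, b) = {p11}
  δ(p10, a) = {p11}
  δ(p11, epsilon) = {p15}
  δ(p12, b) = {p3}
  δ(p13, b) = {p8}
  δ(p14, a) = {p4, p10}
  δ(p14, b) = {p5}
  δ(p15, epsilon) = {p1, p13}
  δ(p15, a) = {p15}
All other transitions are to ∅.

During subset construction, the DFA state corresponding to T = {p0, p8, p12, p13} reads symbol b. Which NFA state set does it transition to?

p0 on b → {p8}.
p8 on b → {p10}.
p12 on b → {p3}.
p13 on b → {p8}.
Union after reading b: {p3, p8, p10}.
Now take the epsilon-closure:
From p3 via epsilon: add p4, p11.
From p8 via epsilon: add p12.
From p11 via epsilon: add p15.
From p15 via epsilon: add p1, p13.
No new states can be added; the closed set is {p1, p3, p4, p8, p10, p11, p12, p13, p15}.

{p1, p3, p4, p8, p10, p11, p12, p13, p15}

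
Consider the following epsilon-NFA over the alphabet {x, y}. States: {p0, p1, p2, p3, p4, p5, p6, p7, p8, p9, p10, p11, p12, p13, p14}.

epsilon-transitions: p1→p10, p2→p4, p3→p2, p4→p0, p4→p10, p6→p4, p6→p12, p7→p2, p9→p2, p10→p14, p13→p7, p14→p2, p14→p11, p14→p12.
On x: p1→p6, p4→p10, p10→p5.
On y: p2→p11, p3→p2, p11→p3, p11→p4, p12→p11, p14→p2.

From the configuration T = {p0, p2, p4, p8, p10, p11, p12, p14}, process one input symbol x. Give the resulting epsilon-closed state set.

{p0, p2, p4, p5, p10, p11, p12, p14}

p4 on x → {p10}.
p10 on x → {p5}.
No x-transition from p0, p2, p8, p11, p12, p14.
Union after reading x: {p5, p10}.
Now take the epsilon-closure:
From p10 via epsilon: add p14.
From p14 via epsilon: add p2, p11, p12.
From p2 via epsilon: add p4.
From p4 via epsilon: add p0.
No new states can be added; the closed set is {p0, p2, p4, p5, p10, p11, p12, p14}.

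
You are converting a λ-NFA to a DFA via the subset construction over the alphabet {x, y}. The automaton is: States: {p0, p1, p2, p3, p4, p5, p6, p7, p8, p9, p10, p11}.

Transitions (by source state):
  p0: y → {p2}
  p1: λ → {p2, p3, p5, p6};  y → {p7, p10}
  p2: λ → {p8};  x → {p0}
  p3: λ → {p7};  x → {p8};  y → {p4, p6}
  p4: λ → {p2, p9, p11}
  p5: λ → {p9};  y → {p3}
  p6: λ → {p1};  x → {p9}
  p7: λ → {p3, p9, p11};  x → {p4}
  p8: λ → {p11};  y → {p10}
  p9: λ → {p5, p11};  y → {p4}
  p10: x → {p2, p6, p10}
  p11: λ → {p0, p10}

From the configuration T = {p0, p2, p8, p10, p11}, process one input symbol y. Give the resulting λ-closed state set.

p0 on y → {p2}.
p8 on y → {p10}.
No y-transition from p2, p10, p11.
Union after reading y: {p2, p10}.
Now take the λ-closure:
From p2 via λ: add p8.
From p8 via λ: add p11.
From p11 via λ: add p0.
No new states can be added; the closed set is {p0, p2, p8, p10, p11}.

{p0, p2, p8, p10, p11}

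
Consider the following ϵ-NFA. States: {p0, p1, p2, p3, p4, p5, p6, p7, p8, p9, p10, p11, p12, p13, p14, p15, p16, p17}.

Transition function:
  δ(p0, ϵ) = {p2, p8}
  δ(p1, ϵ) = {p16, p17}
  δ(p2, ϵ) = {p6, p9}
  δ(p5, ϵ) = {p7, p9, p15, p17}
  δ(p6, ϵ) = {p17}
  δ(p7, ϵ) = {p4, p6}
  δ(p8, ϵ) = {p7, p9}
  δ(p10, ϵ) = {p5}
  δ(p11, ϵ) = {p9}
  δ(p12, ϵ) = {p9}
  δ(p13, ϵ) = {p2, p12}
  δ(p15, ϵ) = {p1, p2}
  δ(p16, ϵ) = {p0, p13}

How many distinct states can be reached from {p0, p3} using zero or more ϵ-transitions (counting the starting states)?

9

Start with {p0, p3}.
From p0 via ϵ: add p2, p8.
From p2 via ϵ: add p6, p9.
From p8 via ϵ: add p7.
From p6 via ϵ: add p17.
From p7 via ϵ: add p4.
ϵ-closure = {p0, p2, p3, p4, p6, p7, p8, p9, p17}, which has 9 states.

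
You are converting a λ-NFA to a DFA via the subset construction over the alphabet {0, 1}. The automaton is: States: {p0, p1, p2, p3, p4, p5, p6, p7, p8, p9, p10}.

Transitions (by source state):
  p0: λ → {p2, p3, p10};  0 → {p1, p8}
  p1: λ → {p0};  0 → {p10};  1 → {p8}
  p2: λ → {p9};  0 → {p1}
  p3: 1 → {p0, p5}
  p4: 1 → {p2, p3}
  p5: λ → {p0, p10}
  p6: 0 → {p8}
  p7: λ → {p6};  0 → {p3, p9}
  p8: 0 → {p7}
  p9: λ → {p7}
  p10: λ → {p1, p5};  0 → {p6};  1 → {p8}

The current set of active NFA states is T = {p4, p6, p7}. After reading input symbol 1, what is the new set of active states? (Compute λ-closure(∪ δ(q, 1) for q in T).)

p4 on 1 → {p2, p3}.
No 1-transition from p6, p7.
Union after reading 1: {p2, p3}.
Now take the λ-closure:
From p2 via λ: add p9.
From p9 via λ: add p7.
From p7 via λ: add p6.
No new states can be added; the closed set is {p2, p3, p6, p7, p9}.

{p2, p3, p6, p7, p9}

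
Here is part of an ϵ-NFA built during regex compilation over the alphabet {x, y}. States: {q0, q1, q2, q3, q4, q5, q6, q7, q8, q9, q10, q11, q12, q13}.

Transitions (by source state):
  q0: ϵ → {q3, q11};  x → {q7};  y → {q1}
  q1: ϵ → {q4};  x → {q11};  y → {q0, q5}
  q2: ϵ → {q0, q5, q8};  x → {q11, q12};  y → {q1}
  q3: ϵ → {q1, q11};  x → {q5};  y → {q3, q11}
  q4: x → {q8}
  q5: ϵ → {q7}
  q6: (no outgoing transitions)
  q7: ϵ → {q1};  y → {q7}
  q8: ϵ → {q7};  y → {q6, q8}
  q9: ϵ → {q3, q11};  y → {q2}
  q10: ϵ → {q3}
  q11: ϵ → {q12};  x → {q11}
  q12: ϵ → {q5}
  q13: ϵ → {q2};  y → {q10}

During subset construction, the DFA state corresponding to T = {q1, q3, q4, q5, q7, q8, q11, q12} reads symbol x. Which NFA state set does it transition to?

q1 on x → {q11}.
q3 on x → {q5}.
q4 on x → {q8}.
q11 on x → {q11}.
No x-transition from q5, q7, q8, q12.
Union after reading x: {q5, q8, q11}.
Now take the ϵ-closure:
From q5 via ϵ: add q7.
From q11 via ϵ: add q12.
From q7 via ϵ: add q1.
From q1 via ϵ: add q4.
No new states can be added; the closed set is {q1, q4, q5, q7, q8, q11, q12}.

{q1, q4, q5, q7, q8, q11, q12}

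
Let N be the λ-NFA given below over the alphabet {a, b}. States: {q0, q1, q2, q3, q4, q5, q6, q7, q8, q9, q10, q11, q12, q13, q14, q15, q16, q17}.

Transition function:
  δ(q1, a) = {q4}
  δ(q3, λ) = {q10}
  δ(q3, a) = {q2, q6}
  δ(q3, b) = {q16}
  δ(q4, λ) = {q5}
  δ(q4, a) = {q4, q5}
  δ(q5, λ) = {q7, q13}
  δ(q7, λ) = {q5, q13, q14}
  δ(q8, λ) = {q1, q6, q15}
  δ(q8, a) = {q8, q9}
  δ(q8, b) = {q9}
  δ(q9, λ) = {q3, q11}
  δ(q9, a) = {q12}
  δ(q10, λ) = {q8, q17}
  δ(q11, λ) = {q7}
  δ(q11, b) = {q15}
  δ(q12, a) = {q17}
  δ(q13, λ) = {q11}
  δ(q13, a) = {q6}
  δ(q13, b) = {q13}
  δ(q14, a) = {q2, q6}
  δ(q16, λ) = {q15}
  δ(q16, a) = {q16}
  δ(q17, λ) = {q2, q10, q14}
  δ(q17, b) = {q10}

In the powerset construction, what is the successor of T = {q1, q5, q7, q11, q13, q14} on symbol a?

q1 on a → {q4}.
q13 on a → {q6}.
q14 on a → {q2, q6}.
No a-transition from q5, q7, q11.
Union after reading a: {q2, q4, q6}.
Now take the λ-closure:
From q4 via λ: add q5.
From q5 via λ: add q7, q13.
From q7 via λ: add q14.
From q13 via λ: add q11.
No new states can be added; the closed set is {q2, q4, q5, q6, q7, q11, q13, q14}.

{q2, q4, q5, q6, q7, q11, q13, q14}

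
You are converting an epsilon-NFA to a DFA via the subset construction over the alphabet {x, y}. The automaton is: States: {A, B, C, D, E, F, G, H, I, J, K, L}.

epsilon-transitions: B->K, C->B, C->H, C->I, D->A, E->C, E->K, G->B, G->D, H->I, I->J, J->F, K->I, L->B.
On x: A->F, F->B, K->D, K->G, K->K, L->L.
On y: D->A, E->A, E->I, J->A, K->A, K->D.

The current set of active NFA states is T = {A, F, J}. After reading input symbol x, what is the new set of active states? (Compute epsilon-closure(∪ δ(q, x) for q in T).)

A on x → {F}.
F on x → {B}.
No x-transition from J.
Union after reading x: {B, F}.
Now take the epsilon-closure:
From B via epsilon: add K.
From K via epsilon: add I.
From I via epsilon: add J.
No new states can be added; the closed set is {B, F, I, J, K}.

{B, F, I, J, K}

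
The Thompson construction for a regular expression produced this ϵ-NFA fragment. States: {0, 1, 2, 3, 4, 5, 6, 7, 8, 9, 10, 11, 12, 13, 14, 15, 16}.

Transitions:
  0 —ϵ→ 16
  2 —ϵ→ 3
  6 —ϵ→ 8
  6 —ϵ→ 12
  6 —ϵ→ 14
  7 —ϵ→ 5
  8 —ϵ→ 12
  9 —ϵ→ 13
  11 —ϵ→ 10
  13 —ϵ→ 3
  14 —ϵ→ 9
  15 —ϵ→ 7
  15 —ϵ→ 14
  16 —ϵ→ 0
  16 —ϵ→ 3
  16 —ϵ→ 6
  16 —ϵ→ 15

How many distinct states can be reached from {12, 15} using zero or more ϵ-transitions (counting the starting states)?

Start with {12, 15}.
From 15 via ϵ: add 7, 14.
From 7 via ϵ: add 5.
From 14 via ϵ: add 9.
From 9 via ϵ: add 13.
From 13 via ϵ: add 3.
ϵ-closure = {3, 5, 7, 9, 12, 13, 14, 15}, which has 8 states.

8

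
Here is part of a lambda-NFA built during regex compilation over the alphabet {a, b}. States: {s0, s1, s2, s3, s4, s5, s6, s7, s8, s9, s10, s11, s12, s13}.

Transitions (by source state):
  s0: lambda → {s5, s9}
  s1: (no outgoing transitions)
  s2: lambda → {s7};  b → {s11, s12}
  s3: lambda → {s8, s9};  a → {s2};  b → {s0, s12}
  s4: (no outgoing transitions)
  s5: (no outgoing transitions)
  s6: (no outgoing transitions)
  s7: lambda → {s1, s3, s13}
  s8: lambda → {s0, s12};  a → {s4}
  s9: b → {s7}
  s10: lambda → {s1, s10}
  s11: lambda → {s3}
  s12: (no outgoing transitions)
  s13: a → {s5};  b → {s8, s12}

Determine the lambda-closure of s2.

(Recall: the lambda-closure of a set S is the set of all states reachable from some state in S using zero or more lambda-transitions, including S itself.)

Start with {s2}.
From s2 via lambda: add s7.
From s7 via lambda: add s1, s3, s13.
From s3 via lambda: add s8, s9.
From s8 via lambda: add s0, s12.
From s0 via lambda: add s5.
No new states can be added; the closed set is {s0, s1, s2, s3, s5, s7, s8, s9, s12, s13}.

{s0, s1, s2, s3, s5, s7, s8, s9, s12, s13}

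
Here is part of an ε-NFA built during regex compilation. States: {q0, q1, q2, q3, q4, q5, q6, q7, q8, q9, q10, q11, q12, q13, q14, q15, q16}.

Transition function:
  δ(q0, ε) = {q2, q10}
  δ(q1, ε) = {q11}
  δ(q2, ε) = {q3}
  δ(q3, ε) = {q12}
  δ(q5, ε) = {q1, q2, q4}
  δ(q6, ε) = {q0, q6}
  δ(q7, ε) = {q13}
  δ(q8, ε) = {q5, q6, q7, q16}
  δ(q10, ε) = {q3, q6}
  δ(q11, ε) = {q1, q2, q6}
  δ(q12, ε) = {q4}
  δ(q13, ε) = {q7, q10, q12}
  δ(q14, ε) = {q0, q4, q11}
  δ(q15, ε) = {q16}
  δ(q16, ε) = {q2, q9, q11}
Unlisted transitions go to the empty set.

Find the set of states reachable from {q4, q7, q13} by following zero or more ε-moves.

Start with {q4, q7, q13}.
From q13 via ε: add q10, q12.
From q10 via ε: add q3, q6.
From q6 via ε: add q0.
From q0 via ε: add q2.
No new states can be added; the closed set is {q0, q2, q3, q4, q6, q7, q10, q12, q13}.

{q0, q2, q3, q4, q6, q7, q10, q12, q13}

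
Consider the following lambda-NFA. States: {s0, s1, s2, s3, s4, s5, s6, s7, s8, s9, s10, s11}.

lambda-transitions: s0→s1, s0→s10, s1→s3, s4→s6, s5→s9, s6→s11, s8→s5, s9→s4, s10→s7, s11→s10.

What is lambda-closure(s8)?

Start with {s8}.
From s8 via lambda: add s5.
From s5 via lambda: add s9.
From s9 via lambda: add s4.
From s4 via lambda: add s6.
From s6 via lambda: add s11.
From s11 via lambda: add s10.
From s10 via lambda: add s7.
No new states can be added; the closed set is {s4, s5, s6, s7, s8, s9, s10, s11}.

{s4, s5, s6, s7, s8, s9, s10, s11}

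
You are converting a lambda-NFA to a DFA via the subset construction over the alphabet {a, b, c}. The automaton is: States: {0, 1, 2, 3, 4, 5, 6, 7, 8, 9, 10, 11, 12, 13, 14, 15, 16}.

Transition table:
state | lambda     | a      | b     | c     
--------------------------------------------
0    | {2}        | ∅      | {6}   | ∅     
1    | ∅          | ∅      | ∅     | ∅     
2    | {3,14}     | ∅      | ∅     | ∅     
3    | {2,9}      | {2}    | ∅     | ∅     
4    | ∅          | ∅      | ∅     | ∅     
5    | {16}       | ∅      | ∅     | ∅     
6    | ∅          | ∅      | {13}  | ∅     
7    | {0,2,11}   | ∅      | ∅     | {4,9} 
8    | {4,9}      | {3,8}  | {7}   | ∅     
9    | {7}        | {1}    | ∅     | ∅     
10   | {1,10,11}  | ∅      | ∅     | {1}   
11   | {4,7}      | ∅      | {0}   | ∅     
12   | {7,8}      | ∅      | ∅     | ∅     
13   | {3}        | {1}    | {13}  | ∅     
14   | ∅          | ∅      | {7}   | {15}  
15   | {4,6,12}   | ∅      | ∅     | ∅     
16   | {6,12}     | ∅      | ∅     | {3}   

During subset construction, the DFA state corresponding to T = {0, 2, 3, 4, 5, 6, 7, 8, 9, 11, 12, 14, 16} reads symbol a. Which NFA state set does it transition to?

3 on a → {2}.
8 on a → {3, 8}.
9 on a → {1}.
No a-transition from 0, 2, 4, 5, 6, 7, 11, 12, 14, 16.
Union after reading a: {1, 2, 3, 8}.
Now take the lambda-closure:
From 2 via lambda: add 14.
From 3 via lambda: add 9.
From 8 via lambda: add 4.
From 9 via lambda: add 7.
From 7 via lambda: add 0, 11.
No new states can be added; the closed set is {0, 1, 2, 3, 4, 7, 8, 9, 11, 14}.

{0, 1, 2, 3, 4, 7, 8, 9, 11, 14}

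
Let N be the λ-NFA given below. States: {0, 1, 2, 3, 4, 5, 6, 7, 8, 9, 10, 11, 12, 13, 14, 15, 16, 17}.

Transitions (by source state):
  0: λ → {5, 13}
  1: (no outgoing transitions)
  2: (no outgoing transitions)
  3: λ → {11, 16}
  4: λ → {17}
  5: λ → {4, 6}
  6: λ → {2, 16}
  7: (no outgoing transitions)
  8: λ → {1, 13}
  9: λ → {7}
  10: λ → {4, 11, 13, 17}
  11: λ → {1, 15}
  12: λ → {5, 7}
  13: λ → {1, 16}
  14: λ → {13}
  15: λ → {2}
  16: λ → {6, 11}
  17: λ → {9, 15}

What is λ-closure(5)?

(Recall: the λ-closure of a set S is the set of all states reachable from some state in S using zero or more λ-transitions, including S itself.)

Start with {5}.
From 5 via λ: add 4, 6.
From 4 via λ: add 17.
From 6 via λ: add 2, 16.
From 16 via λ: add 11.
From 17 via λ: add 9, 15.
From 9 via λ: add 7.
From 11 via λ: add 1.
No new states can be added; the closed set is {1, 2, 4, 5, 6, 7, 9, 11, 15, 16, 17}.

{1, 2, 4, 5, 6, 7, 9, 11, 15, 16, 17}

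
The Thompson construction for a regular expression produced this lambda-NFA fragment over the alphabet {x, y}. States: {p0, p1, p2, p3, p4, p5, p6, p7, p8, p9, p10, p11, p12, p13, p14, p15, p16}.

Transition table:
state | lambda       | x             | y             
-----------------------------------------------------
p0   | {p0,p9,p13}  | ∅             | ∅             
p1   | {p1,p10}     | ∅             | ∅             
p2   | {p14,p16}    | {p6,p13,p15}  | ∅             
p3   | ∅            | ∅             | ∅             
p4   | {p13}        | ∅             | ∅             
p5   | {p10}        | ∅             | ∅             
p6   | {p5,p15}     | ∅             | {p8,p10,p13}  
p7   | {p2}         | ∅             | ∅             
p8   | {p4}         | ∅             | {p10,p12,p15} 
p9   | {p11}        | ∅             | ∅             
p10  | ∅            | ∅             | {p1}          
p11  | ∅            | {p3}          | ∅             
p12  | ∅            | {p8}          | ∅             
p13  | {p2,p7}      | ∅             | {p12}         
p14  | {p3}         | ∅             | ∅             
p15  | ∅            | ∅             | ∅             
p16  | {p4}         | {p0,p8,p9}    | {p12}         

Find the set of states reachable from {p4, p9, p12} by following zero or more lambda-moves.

{p2, p3, p4, p7, p9, p11, p12, p13, p14, p16}

Start with {p4, p9, p12}.
From p4 via lambda: add p13.
From p9 via lambda: add p11.
From p13 via lambda: add p2, p7.
From p2 via lambda: add p14, p16.
From p14 via lambda: add p3.
No new states can be added; the closed set is {p2, p3, p4, p7, p9, p11, p12, p13, p14, p16}.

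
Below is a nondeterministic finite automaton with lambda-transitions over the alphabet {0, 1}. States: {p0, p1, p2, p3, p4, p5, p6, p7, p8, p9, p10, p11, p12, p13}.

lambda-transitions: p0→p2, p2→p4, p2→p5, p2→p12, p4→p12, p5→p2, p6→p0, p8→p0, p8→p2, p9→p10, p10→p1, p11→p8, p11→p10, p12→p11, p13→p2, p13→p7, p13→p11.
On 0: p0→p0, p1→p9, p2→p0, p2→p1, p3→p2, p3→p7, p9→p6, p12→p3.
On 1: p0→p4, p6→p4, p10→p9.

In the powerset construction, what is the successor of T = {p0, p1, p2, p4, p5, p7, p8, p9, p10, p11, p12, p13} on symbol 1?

{p0, p1, p2, p4, p5, p8, p9, p10, p11, p12}

p0 on 1 → {p4}.
p10 on 1 → {p9}.
No 1-transition from p1, p2, p4, p5, p7, p8, p9, p11, p12, p13.
Union after reading 1: {p4, p9}.
Now take the lambda-closure:
From p4 via lambda: add p12.
From p9 via lambda: add p10.
From p10 via lambda: add p1.
From p12 via lambda: add p11.
From p11 via lambda: add p8.
From p8 via lambda: add p0, p2.
From p2 via lambda: add p5.
No new states can be added; the closed set is {p0, p1, p2, p4, p5, p8, p9, p10, p11, p12}.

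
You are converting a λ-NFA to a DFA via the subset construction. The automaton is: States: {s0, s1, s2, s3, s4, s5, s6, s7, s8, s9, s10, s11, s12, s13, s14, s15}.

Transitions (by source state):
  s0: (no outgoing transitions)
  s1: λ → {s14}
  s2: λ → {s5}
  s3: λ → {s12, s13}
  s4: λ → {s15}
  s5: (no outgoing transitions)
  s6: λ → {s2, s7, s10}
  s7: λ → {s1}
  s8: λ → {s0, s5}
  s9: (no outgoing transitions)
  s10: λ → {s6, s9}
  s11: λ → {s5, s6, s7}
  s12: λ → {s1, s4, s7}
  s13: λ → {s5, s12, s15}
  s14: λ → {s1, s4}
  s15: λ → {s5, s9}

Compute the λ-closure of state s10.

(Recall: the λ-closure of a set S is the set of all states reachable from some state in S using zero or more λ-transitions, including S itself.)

{s1, s2, s4, s5, s6, s7, s9, s10, s14, s15}

Start with {s10}.
From s10 via λ: add s6, s9.
From s6 via λ: add s2, s7.
From s2 via λ: add s5.
From s7 via λ: add s1.
From s1 via λ: add s14.
From s14 via λ: add s4.
From s4 via λ: add s15.
No new states can be added; the closed set is {s1, s2, s4, s5, s6, s7, s9, s10, s14, s15}.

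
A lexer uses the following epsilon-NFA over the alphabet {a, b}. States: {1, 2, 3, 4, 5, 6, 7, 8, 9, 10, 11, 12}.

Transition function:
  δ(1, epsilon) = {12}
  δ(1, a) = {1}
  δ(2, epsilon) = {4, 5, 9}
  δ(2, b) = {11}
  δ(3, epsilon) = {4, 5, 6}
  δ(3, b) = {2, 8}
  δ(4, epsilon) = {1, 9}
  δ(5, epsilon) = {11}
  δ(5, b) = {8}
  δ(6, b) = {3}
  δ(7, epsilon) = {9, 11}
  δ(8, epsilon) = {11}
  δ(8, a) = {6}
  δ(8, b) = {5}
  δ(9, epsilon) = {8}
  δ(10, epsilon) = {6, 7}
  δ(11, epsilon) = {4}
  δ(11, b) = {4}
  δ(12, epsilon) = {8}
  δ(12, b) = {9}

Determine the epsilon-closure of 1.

Start with {1}.
From 1 via epsilon: add 12.
From 12 via epsilon: add 8.
From 8 via epsilon: add 11.
From 11 via epsilon: add 4.
From 4 via epsilon: add 9.
No new states can be added; the closed set is {1, 4, 8, 9, 11, 12}.

{1, 4, 8, 9, 11, 12}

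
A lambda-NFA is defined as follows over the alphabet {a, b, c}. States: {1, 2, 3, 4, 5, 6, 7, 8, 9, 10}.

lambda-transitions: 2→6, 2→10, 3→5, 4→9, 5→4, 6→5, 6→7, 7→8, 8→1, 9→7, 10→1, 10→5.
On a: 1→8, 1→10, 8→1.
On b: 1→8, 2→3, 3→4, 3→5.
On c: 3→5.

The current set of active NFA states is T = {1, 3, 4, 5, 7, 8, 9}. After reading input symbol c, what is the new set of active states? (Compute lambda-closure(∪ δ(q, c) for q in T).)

{1, 4, 5, 7, 8, 9}

3 on c → {5}.
No c-transition from 1, 4, 5, 7, 8, 9.
Union after reading c: {5}.
Now take the lambda-closure:
From 5 via lambda: add 4.
From 4 via lambda: add 9.
From 9 via lambda: add 7.
From 7 via lambda: add 8.
From 8 via lambda: add 1.
No new states can be added; the closed set is {1, 4, 5, 7, 8, 9}.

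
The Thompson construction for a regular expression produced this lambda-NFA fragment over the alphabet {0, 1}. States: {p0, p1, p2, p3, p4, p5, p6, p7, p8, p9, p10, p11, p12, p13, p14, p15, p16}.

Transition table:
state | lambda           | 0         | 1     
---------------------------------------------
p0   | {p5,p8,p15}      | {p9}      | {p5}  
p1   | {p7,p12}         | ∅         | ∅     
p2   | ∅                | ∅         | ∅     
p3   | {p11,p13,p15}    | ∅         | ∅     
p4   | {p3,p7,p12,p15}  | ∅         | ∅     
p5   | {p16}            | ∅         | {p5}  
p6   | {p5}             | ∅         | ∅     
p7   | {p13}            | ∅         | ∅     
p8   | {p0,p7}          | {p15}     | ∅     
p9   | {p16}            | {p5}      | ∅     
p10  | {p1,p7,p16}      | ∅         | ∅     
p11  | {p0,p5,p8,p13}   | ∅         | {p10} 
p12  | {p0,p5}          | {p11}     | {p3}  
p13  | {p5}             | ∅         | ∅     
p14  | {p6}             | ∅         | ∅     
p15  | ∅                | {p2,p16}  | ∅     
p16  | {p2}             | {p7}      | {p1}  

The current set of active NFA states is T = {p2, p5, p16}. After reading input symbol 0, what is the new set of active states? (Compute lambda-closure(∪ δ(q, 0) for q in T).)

p16 on 0 → {p7}.
No 0-transition from p2, p5.
Union after reading 0: {p7}.
Now take the lambda-closure:
From p7 via lambda: add p13.
From p13 via lambda: add p5.
From p5 via lambda: add p16.
From p16 via lambda: add p2.
No new states can be added; the closed set is {p2, p5, p7, p13, p16}.

{p2, p5, p7, p13, p16}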